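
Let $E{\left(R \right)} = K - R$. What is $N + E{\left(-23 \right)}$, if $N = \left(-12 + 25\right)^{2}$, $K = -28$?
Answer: $164$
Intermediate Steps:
$E{\left(R \right)} = -28 - R$
$N = 169$ ($N = 13^{2} = 169$)
$N + E{\left(-23 \right)} = 169 - 5 = 164$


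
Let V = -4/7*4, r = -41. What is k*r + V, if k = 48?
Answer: -13792/7 ≈ -1970.3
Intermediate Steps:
V = -16/7 (V = -4*⅐*4 = -4/7*4 = -16/7 ≈ -2.2857)
k*r + V = 48*(-41) - 16/7 = -1968 - 16/7 = -13792/7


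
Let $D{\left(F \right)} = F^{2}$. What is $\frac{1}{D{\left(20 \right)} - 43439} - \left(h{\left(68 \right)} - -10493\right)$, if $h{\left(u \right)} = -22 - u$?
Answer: $- \frac{447734718}{43039} \approx -10403.0$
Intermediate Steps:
$\frac{1}{D{\left(20 \right)} - 43439} - \left(h{\left(68 \right)} - -10493\right) = \frac{1}{20^{2} - 43439} - \left(\left(-22 - 68\right) - -10493\right) = \frac{1}{400 - 43439} - \left(\left(-22 - 68\right) + 10493\right) = \frac{1}{-43039} - \left(-90 + 10493\right) = - \frac{1}{43039} - 10403 = - \frac{447734718}{43039}$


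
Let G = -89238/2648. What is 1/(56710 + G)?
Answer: 1324/75039421 ≈ 1.7644e-5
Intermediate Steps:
G = -44619/1324 (G = -89238*1/2648 = -44619/1324 ≈ -33.700)
1/(56710 + G) = 1/(56710 - 44619/1324) = 1/(75039421/1324) = 1324/75039421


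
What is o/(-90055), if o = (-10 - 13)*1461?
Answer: 33603/90055 ≈ 0.37314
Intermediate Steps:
o = -33603 (o = -23*1461 = -33603)
o/(-90055) = -33603/(-90055) = -33603*(-1/90055) = 33603/90055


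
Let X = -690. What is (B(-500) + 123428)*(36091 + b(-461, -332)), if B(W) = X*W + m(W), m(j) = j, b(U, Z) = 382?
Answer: 17066737944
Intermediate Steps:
B(W) = -689*W (B(W) = -690*W + W = -689*W)
(B(-500) + 123428)*(36091 + b(-461, -332)) = (-689*(-500) + 123428)*(36091 + 382) = (344500 + 123428)*36473 = 467928*36473 = 17066737944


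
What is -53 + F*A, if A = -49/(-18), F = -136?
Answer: -3809/9 ≈ -423.22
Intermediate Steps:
A = 49/18 (A = -49*(-1/18) = 49/18 ≈ 2.7222)
-53 + F*A = -53 - 136*49/18 = -53 - 3332/9 = -3809/9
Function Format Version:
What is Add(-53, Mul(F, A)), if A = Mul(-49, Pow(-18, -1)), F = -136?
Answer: Rational(-3809, 9) ≈ -423.22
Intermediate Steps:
A = Rational(49, 18) (A = Mul(-49, Rational(-1, 18)) = Rational(49, 18) ≈ 2.7222)
Add(-53, Mul(F, A)) = Add(-53, Mul(-136, Rational(49, 18))) = Add(-53, Rational(-3332, 9)) = Rational(-3809, 9)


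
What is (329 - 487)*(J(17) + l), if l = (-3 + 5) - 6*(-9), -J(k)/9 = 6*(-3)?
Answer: -34444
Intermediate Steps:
J(k) = 162 (J(k) = -54*(-3) = -9*(-18) = 162)
l = 56 (l = 2 + 54 = 56)
(329 - 487)*(J(17) + l) = (329 - 487)*(162 + 56) = -158*218 = -34444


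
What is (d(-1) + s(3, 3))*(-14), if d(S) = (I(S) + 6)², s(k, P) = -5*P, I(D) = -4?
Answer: 154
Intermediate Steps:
d(S) = 4 (d(S) = (-4 + 6)² = 2² = 4)
(d(-1) + s(3, 3))*(-14) = (4 - 5*3)*(-14) = (4 - 15)*(-14) = -11*(-14) = 154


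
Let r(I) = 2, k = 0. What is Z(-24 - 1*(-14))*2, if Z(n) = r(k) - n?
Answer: 24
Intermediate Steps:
Z(n) = 2 - n
Z(-24 - 1*(-14))*2 = (2 - (-24 - 1*(-14)))*2 = (2 - (-24 + 14))*2 = (2 - 1*(-10))*2 = (2 + 10)*2 = 12*2 = 24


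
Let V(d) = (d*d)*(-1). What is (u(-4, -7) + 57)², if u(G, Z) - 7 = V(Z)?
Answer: 225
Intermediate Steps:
V(d) = -d² (V(d) = d²*(-1) = -d²)
u(G, Z) = 7 - Z²
(u(-4, -7) + 57)² = ((7 - 1*(-7)²) + 57)² = ((7 - 1*49) + 57)² = ((7 - 49) + 57)² = (-42 + 57)² = 15² = 225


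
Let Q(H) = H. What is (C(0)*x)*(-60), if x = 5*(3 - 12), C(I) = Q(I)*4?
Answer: 0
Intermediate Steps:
C(I) = 4*I (C(I) = I*4 = 4*I)
x = -45 (x = 5*(-9) = -45)
(C(0)*x)*(-60) = ((4*0)*(-45))*(-60) = (0*(-45))*(-60) = 0*(-60) = 0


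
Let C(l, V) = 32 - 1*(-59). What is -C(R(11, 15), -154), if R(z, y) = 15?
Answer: -91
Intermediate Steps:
C(l, V) = 91 (C(l, V) = 32 + 59 = 91)
-C(R(11, 15), -154) = -1*91 = -91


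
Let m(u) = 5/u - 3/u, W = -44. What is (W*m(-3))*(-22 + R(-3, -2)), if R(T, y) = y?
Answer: -704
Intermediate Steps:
m(u) = 2/u
(W*m(-3))*(-22 + R(-3, -2)) = (-88/(-3))*(-22 - 2) = -88*(-1)/3*(-24) = -44*(-⅔)*(-24) = (88/3)*(-24) = -704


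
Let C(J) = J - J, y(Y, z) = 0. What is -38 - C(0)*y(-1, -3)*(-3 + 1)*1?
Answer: -38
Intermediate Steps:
C(J) = 0
-38 - C(0)*y(-1, -3)*(-3 + 1)*1 = -38 - 0*0*(-3 + 1)*1 = -38 - 0*(-2*1) = -38 - 0*(-2) = -38 - 1*0 = -38 + 0 = -38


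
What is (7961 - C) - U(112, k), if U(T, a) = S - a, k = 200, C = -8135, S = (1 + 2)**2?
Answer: 16287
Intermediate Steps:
S = 9 (S = 3**2 = 9)
U(T, a) = 9 - a
(7961 - C) - U(112, k) = (7961 - 1*(-8135)) - (9 - 1*200) = (7961 + 8135) - (9 - 200) = 16096 - 1*(-191) = 16096 + 191 = 16287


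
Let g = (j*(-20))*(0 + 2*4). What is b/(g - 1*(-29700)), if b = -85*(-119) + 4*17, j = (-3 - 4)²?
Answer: 10183/21860 ≈ 0.46583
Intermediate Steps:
j = 49 (j = (-7)² = 49)
g = -7840 (g = (49*(-20))*(0 + 2*4) = -980*(0 + 8) = -980*8 = -7840)
b = 10183 (b = 10115 + 68 = 10183)
b/(g - 1*(-29700)) = 10183/(-7840 - 1*(-29700)) = 10183/(-7840 + 29700) = 10183/21860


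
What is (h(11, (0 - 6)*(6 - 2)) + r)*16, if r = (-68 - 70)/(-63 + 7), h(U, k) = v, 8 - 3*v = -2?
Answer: 1948/21 ≈ 92.762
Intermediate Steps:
v = 10/3 (v = 8/3 - ⅓*(-2) = 8/3 + ⅔ = 10/3 ≈ 3.3333)
h(U, k) = 10/3
r = 69/28 (r = -138/(-56) = -138*(-1/56) = 69/28 ≈ 2.4643)
(h(11, (0 - 6)*(6 - 2)) + r)*16 = (10/3 + 69/28)*16 = (487/84)*16 = 1948/21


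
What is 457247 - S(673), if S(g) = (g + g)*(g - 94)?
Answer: -322087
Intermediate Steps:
S(g) = 2*g*(-94 + g) (S(g) = (2*g)*(-94 + g) = 2*g*(-94 + g))
457247 - S(673) = 457247 - 2*673*(-94 + 673) = 457247 - 2*673*579 = 457247 - 1*779334 = 457247 - 779334 = -322087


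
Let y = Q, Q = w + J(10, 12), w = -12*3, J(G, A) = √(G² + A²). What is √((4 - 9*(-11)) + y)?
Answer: √(67 + 2*√61) ≈ 9.0896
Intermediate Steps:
J(G, A) = √(A² + G²)
w = -36
Q = -36 + 2*√61 (Q = -36 + √(12² + 10²) = -36 + √(144 + 100) = -36 + √244 = -36 + 2*√61 ≈ -20.380)
y = -36 + 2*√61 ≈ -20.380
√((4 - 9*(-11)) + y) = √((4 - 9*(-11)) + (-36 + 2*√61)) = √((4 + 99) + (-36 + 2*√61)) = √(103 + (-36 + 2*√61)) = √(67 + 2*√61)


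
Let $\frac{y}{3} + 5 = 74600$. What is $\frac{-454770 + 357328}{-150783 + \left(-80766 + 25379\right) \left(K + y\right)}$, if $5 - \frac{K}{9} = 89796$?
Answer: $- \frac{97442}{32364356475} \approx -3.0108 \cdot 10^{-6}$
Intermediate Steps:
$K = -808119$ ($K = 45 - 808164 = -808119$)
$y = 223785$ ($y = -15 + 3 \cdot 74600 = -15 + 223800 = 223785$)
$\frac{-454770 + 357328}{-150783 + \left(-80766 + 25379\right) \left(K + y\right)} = \frac{-454770 + 357328}{-150783 + \left(-80766 + 25379\right) \left(-808119 + 223785\right)} = - \frac{97442}{-150783 - -32364507258} = - \frac{97442}{-150783 + 32364507258} = - \frac{97442}{32364356475}$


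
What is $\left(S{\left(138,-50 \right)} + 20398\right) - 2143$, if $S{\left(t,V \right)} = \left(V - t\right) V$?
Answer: $27655$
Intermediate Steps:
$S{\left(t,V \right)} = V \left(V - t\right)$
$\left(S{\left(138,-50 \right)} + 20398\right) - 2143 = \left(- 50 \left(-50 - 138\right) + 20398\right) - 2143 = \left(\left(-50\right) \left(-188\right) + 20398\right) - 2143 = \left(9400 + 20398\right) - 2143 = 29798 - 2143 = 27655$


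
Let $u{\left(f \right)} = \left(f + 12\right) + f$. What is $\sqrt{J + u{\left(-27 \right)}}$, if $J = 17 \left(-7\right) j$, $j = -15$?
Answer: $\sqrt{1743} \approx 41.749$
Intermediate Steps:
$J = 1785$ ($J = 17 \left(-7\right) \left(-15\right) = \left(-119\right) \left(-15\right) = 1785$)
$u{\left(f \right)} = 12 + 2 f$ ($u{\left(f \right)} = \left(12 + f\right) + f = 12 + 2 f$)
$\sqrt{J + u{\left(-27 \right)}} = \sqrt{1785 + \left(12 + 2 \left(-27\right)\right)} = \sqrt{1785 + \left(12 - 54\right)} = \sqrt{1785 - 42} = \sqrt{1743}$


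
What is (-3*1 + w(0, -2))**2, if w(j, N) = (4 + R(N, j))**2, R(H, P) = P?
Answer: 169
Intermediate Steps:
w(j, N) = (4 + j)**2
(-3*1 + w(0, -2))**2 = (-3*1 + (4 + 0)**2)**2 = (-3 + 4**2)**2 = (-3 + 16)**2 = 13**2 = 169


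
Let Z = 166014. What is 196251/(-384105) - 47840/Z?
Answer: -369246353/462078315 ≈ -0.79910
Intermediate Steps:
196251/(-384105) - 47840/Z = 196251/(-384105) - 47840/166014 = 196251*(-1/384105) - 47840*1/166014 = -65417/128035 - 1040/3609 = -369246353/462078315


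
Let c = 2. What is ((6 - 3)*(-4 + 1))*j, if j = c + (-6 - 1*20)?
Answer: 216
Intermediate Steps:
j = -24 (j = 2 + (-6 - 1*20) = 2 + (-6 - 20) = 2 - 26 = -24)
((6 - 3)*(-4 + 1))*j = ((6 - 3)*(-4 + 1))*(-24) = (3*(-3))*(-24) = -9*(-24) = 216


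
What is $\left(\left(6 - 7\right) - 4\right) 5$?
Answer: $-25$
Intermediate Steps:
$\left(\left(6 - 7\right) - 4\right) 5 = \left(-1 - 4\right) 5 = \left(-5\right) 5 = -25$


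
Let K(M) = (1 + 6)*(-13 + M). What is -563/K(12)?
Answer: 563/7 ≈ 80.429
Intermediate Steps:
K(M) = -91 + 7*M (K(M) = 7*(-13 + M) = -91 + 7*M)
-563/K(12) = -563/(-91 + 7*12) = -563/(-91 + 84) = -563/(-7) = -563*(-⅐) = 563/7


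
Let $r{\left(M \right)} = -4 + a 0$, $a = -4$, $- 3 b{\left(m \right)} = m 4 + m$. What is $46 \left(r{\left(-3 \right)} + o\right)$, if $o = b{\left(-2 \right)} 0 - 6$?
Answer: $-460$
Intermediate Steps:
$b{\left(m \right)} = - \frac{5 m}{3}$ ($b{\left(m \right)} = - \frac{m 4 + m}{3} = - \frac{4 m + m}{3} = - \frac{5 m}{3}$)
$o = -6$ ($o = \left(- \frac{5}{3}\right) \left(-2\right) 0 - 6 = \frac{10}{3} \cdot 0 - 6 = 0 - 6 = -6$)
$r{\left(M \right)} = -4$ ($r{\left(M \right)} = -4 - 0 = -4 + 0 = -4$)
$46 \left(r{\left(-3 \right)} + o\right) = 46 \left(-4 - 6\right) = 46 \left(-10\right) = -460$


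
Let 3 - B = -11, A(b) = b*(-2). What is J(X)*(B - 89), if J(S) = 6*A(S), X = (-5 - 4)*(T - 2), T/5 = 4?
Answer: -145800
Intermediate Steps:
T = 20 (T = 5*4 = 20)
A(b) = -2*b
B = 14 (B = 3 - 1*(-11) = 3 + 11 = 14)
X = -162 (X = (-5 - 4)*(20 - 2) = -9*18 = -162)
J(S) = -12*S (J(S) = 6*(-2*S) = -12*S)
J(X)*(B - 89) = (-12*(-162))*(14 - 89) = 1944*(-75) = -145800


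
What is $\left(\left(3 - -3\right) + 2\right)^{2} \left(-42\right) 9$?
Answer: $-24192$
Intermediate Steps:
$\left(\left(3 - -3\right) + 2\right)^{2} \left(-42\right) 9 = \left(\left(3 + 3\right) + 2\right)^{2} \left(-42\right) 9 = \left(6 + 2\right)^{2} \left(-42\right) 9 = 8^{2} \left(-42\right) 9 = 64 \left(-42\right) 9 = \left(-2688\right) 9 = -24192$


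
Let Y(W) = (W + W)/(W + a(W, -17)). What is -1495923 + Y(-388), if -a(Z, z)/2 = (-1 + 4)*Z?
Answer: -7479617/5 ≈ -1.4959e+6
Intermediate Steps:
a(Z, z) = -6*Z (a(Z, z) = -2*(-1 + 4)*Z = -6*Z)
Y(W) = -⅖ (Y(W) = (W + W)/(W - 6*W) = (2*W)/((-5*W)) = (2*W)*(-1/(5*W)) = -⅖)
-1495923 + Y(-388) = -1495923 - ⅖ = -7479617/5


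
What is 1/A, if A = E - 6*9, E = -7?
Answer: -1/61 ≈ -0.016393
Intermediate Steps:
A = -61 (A = -7 - 6*9 = -7 - 54 = -61)
1/A = 1/(-61) = -1/61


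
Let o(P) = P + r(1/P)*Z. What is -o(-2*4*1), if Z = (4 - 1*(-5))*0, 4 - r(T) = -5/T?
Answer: 8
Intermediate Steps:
r(T) = 4 + 5/T (r(T) = 4 - (-5)/T = 4 + 5/T)
Z = 0 (Z = (4 + 5)*0 = 9*0 = 0)
o(P) = P (o(P) = P + (4 + 5/(1/P))*0 = P + (4 + 5*P)*0 = P + 0 = P)
-o(-2*4*1) = -(-2*4) = -(-8) = -1*(-8) = 8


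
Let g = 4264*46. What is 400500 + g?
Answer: 596644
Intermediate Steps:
g = 196144
400500 + g = 400500 + 196144 = 596644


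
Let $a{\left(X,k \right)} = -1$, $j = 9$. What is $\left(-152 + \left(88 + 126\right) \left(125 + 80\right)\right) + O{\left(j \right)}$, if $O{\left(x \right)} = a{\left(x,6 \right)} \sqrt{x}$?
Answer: $43715$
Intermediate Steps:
$O{\left(x \right)} = - \sqrt{x}$
$\left(-152 + \left(88 + 126\right) \left(125 + 80\right)\right) + O{\left(j \right)} = \left(-152 + \left(88 + 126\right) \left(125 + 80\right)\right) - \sqrt{9} = \left(-152 + 214 \cdot 205\right) - 3 = \left(-152 + 43870\right) - 3 = 43718 - 3 = 43715$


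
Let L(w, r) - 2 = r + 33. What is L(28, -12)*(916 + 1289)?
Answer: 50715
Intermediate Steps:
L(w, r) = 35 + r (L(w, r) = 2 + (r + 33) = 2 + (33 + r) = 35 + r)
L(28, -12)*(916 + 1289) = (35 - 12)*(916 + 1289) = 23*2205 = 50715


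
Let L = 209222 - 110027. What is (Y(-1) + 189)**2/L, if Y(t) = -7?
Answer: 33124/99195 ≈ 0.33393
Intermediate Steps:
L = 99195
(Y(-1) + 189)**2/L = (-7 + 189)**2/99195 = 182**2*(1/99195) = 33124*(1/99195) = 33124/99195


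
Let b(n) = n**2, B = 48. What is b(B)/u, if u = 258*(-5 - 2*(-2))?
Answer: -384/43 ≈ -8.9302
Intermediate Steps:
u = -258 (u = 258*(-5 + 4) = 258*(-1) = -258)
b(B)/u = 48**2/(-258) = 2304*(-1/258) = -384/43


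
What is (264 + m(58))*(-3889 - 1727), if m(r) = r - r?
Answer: -1482624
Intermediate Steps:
m(r) = 0
(264 + m(58))*(-3889 - 1727) = (264 + 0)*(-3889 - 1727) = 264*(-5616) = -1482624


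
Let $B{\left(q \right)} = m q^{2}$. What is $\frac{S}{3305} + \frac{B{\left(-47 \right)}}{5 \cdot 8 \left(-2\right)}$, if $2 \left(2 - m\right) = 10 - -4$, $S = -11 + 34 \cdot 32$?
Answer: $\frac{7317977}{52880} \approx 138.39$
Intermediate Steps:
$S = 1077$ ($S = -11 + 1088 = 1077$)
$m = -5$ ($m = 2 - \frac{10 - -4}{2} = 2 - \frac{10 + 4}{2} = 2 - 7 = -5$)
$B{\left(q \right)} = - 5 q^{2}$
$\frac{S}{3305} + \frac{B{\left(-47 \right)}}{5 \cdot 8 \left(-2\right)} = \frac{1077}{3305} + \frac{\left(-5\right) \left(-47\right)^{2}}{5 \cdot 8 \left(-2\right)} = 1077 \cdot \frac{1}{3305} + \frac{\left(-5\right) 2209}{40 \left(-2\right)} = \frac{1077}{3305} - \frac{11045}{-80} = \frac{1077}{3305} - - \frac{2209}{16} = \frac{1077}{3305} + \frac{2209}{16} = \frac{7317977}{52880}$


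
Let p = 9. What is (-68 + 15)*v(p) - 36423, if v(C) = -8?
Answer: -35999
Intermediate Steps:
(-68 + 15)*v(p) - 36423 = (-68 + 15)*(-8) - 36423 = -53*(-8) - 36423 = 424 - 36423 = -35999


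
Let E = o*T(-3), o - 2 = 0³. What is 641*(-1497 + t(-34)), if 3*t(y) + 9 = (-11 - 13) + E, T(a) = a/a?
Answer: -2898602/3 ≈ -9.6620e+5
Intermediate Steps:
T(a) = 1
o = 2 (o = 2 + 0³ = 2 + 0 = 2)
E = 2 (E = 2*1 = 2)
t(y) = -31/3 (t(y) = -3 + ((-11 - 13) + 2)/3 = -3 + (-24 + 2)/3 = -3 + (⅓)*(-22) = -3 - 22/3 = -31/3)
641*(-1497 + t(-34)) = 641*(-1497 - 31/3) = 641*(-4522/3) = -2898602/3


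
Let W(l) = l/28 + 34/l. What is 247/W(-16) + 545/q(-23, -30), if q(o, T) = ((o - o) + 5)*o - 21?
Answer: -1963447/20536 ≈ -95.610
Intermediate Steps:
W(l) = 34/l + l/28 (W(l) = l*(1/28) + 34/l = l/28 + 34/l = 34/l + l/28)
q(o, T) = -21 + 5*o (q(o, T) = (0 + 5)*o - 21 = 5*o - 21 = -21 + 5*o)
247/W(-16) + 545/q(-23, -30) = 247/(34/(-16) + (1/28)*(-16)) + 545/(-21 + 5*(-23)) = 247/(34*(-1/16) - 4/7) + 545/(-21 - 115) = 247/(-17/8 - 4/7) + 545/(-136) = 247/(-151/56) + 545*(-1/136) = 247*(-56/151) - 545/136 = -13832/151 - 545/136 = -1963447/20536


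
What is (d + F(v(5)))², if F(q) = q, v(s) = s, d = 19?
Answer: 576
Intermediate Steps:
(d + F(v(5)))² = (19 + 5)² = 24² = 576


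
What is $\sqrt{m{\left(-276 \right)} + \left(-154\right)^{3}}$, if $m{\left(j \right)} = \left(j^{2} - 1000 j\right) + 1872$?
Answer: $2 i \sqrt{824554} \approx 1816.1 i$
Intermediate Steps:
$m{\left(j \right)} = 1872 + j^{2} - 1000 j$
$\sqrt{m{\left(-276 \right)} + \left(-154\right)^{3}} = \sqrt{\left(1872 + \left(-276\right)^{2} - -276000\right) + \left(-154\right)^{3}} = \sqrt{\left(1872 + 76176 + 276000\right) - 3652264} = \sqrt{354048 - 3652264} = \sqrt{-3298216} = 2 i \sqrt{824554}$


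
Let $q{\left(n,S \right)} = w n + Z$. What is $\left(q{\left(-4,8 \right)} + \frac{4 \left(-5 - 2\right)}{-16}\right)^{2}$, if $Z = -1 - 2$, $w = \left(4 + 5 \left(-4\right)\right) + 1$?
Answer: $\frac{55225}{16} \approx 3451.6$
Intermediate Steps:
$w = -15$ ($w = \left(4 - 20\right) + 1 = -16 + 1 = -15$)
$Z = -3$ ($Z = -1 - 2 = -3$)
$q{\left(n,S \right)} = -3 - 15 n$ ($q{\left(n,S \right)} = - 15 n - 3 = -3 - 15 n$)
$\left(q{\left(-4,8 \right)} + \frac{4 \left(-5 - 2\right)}{-16}\right)^{2} = \left(\left(-3 - -60\right) + \frac{4 \left(-5 - 2\right)}{-16}\right)^{2} = \left(\left(-3 + 60\right) + 4 \left(-7\right) \left(- \frac{1}{16}\right)\right)^{2} = \left(57 - - \frac{7}{4}\right)^{2} = \left(57 + \frac{7}{4}\right)^{2} = \left(\frac{235}{4}\right)^{2} = \frac{55225}{16}$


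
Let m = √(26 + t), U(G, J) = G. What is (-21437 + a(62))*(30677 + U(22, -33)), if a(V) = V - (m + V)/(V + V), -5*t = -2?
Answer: -1312412949/2 - 30699*√165/310 ≈ -6.5621e+8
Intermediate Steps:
t = ⅖ (t = -⅕*(-2) = ⅖ ≈ 0.40000)
m = 2*√165/5 (m = √(26 + ⅖) = √(132/5) = 2*√165/5 ≈ 5.1381)
a(V) = V - (V + 2*√165/5)/(2*V) (a(V) = V - (2*√165/5 + V)/(V + V) = V - (V + 2*√165/5)/(2*V))
(-21437 + a(62))*(30677 + U(22, -33)) = (-21437 + (-½ + 62 - ⅕*√165/62))*(30677 + 22) = (-21437 + (-½ + 62 - ⅕*√165*1/62))*30699 = (-21437 + (-½ + 62 - √165/310))*30699 = (-21437 + (123/2 - √165/310))*30699 = (-42751/2 - √165/310)*30699 = -1312412949/2 - 30699*√165/310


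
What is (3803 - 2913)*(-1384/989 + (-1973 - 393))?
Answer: -2083808620/989 ≈ -2.1070e+6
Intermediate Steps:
(3803 - 2913)*(-1384/989 + (-1973 - 393)) = 890*(-1384*1/989 - 2366) = 890*(-1384/989 - 2366) = 890*(-2341358/989) = -2083808620/989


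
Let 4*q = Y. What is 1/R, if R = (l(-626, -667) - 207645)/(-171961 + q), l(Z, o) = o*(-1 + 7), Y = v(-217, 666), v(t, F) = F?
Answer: 343589/423294 ≈ 0.81170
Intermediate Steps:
Y = 666
l(Z, o) = 6*o (l(Z, o) = o*6 = 6*o)
q = 333/2 (q = (¼)*666 = 333/2 ≈ 166.50)
R = 423294/343589 (R = (6*(-667) - 207645)/(-171961 + 333/2) = (-4002 - 207645)/(-343589/2) = -211647*(-2/343589) = 423294/343589 ≈ 1.2320)
1/R = 1/(423294/343589) = 343589/423294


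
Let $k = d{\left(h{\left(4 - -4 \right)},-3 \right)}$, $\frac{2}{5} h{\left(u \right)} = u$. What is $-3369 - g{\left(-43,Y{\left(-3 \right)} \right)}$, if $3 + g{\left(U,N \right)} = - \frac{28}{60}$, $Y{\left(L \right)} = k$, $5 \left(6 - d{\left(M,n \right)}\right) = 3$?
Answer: $- \frac{50483}{15} \approx -3365.5$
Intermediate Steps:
$h{\left(u \right)} = \frac{5 u}{2}$
$d{\left(M,n \right)} = \frac{27}{5}$ ($d{\left(M,n \right)} = 6 - \frac{3}{5} = \frac{27}{5}$)
$k = \frac{27}{5} \approx 5.4$
$Y{\left(L \right)} = \frac{27}{5}$
$g{\left(U,N \right)} = - \frac{52}{15}$ ($g{\left(U,N \right)} = -3 - \frac{28}{60} = -3 - \frac{7}{15} = - \frac{52}{15}$)
$-3369 - g{\left(-43,Y{\left(-3 \right)} \right)} = -3369 - - \frac{52}{15} = -3369 + \frac{52}{15} = - \frac{50483}{15}$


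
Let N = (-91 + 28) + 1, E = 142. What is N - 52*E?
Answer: -7446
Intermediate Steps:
N = -62 (N = -63 + 1 = -62)
N - 52*E = -62 - 52*142 = -62 - 7384 = -7446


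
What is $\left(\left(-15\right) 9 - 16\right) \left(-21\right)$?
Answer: $3171$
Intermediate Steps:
$\left(\left(-15\right) 9 - 16\right) \left(-21\right) = \left(-135 - 16\right) \left(-21\right) = \left(-151\right) \left(-21\right) = 3171$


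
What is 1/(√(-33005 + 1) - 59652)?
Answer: -14913/889598527 - I*√8251/1779197054 ≈ -1.6764e-5 - 5.1054e-8*I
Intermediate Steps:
1/(√(-33005 + 1) - 59652) = 1/(√(-33004) - 59652) = 1/(2*I*√8251 - 59652) = 1/(-59652 + 2*I*√8251)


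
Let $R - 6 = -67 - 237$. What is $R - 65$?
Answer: $-363$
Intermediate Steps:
$R = -298$ ($R = 6 - 304 = -298$)
$R - 65 = -298 - 65 = -363$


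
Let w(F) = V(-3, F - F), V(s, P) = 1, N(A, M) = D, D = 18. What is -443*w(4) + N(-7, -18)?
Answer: -425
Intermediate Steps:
N(A, M) = 18
w(F) = 1
-443*w(4) + N(-7, -18) = -443*1 + 18 = -443 + 18 = -425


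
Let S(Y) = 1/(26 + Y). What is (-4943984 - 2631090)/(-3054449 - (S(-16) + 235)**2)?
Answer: 757507400/310972101 ≈ 2.4359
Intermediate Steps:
(-4943984 - 2631090)/(-3054449 - (S(-16) + 235)**2) = (-4943984 - 2631090)/(-3054449 - (1/(26 - 16) + 235)**2) = -7575074/(-3054449 - (1/10 + 235)**2) = -7575074/(-3054449 - (2351/10)**2) = -7575074/(-3054449 - 1*5527201/100) = -7575074/(-3054449 - 5527201/100) = -7575074/(-310972101/100) = -7575074*(-100/310972101) = 757507400/310972101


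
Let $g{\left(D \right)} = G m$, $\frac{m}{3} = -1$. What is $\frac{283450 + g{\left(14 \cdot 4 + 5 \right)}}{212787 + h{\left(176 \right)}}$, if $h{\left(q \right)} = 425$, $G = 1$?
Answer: $\frac{283447}{213212} \approx 1.3294$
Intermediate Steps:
$m = -3$ ($m = 3 \left(-1\right) = -3$)
$g{\left(D \right)} = -3$ ($g{\left(D \right)} = 1 \left(-3\right) = -3$)
$\frac{283450 + g{\left(14 \cdot 4 + 5 \right)}}{212787 + h{\left(176 \right)}} = \frac{283450 - 3}{212787 + 425} = \frac{283447}{213212}$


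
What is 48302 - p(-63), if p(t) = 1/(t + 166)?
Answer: 4975105/103 ≈ 48302.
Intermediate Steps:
p(t) = 1/(166 + t)
48302 - p(-63) = 48302 - 1/(166 - 63) = 48302 - 1/103 = 4975105/103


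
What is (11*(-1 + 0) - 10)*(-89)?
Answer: 1869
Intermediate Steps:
(11*(-1 + 0) - 10)*(-89) = (11*(-1) - 10)*(-89) = (-11 - 10)*(-89) = -21*(-89) = 1869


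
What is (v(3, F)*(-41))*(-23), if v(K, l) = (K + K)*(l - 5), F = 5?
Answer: 0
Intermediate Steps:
v(K, l) = 2*K*(-5 + l) (v(K, l) = (2*K)*(-5 + l) = 2*K*(-5 + l))
(v(3, F)*(-41))*(-23) = ((2*3*(-5 + 5))*(-41))*(-23) = ((2*3*0)*(-41))*(-23) = (0*(-41))*(-23) = 0*(-23) = 0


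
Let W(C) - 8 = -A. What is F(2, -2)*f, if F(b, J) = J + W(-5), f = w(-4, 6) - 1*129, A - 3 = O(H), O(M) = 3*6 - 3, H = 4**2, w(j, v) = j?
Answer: 1596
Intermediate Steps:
H = 16
O(M) = 15 (O(M) = 18 - 3 = 15)
A = 18 (A = 3 + 15 = 18)
f = -133 (f = -4 - 1*129 = -4 - 129 = -133)
W(C) = -10 (W(C) = 8 - 1*18 = 8 - 18 = -10)
F(b, J) = -10 + J (F(b, J) = J - 10 = -10 + J)
F(2, -2)*f = (-10 - 2)*(-133) = -12*(-133) = 1596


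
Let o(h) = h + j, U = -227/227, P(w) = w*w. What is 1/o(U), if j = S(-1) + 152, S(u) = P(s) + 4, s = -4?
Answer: 1/171 ≈ 0.0058480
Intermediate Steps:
P(w) = w**2
U = -1 (U = -227*1/227 = -1)
S(u) = 20 (S(u) = (-4)**2 + 4 = 16 + 4 = 20)
j = 172 (j = 20 + 152 = 172)
o(h) = 172 + h (o(h) = h + 172 = 172 + h)
1/o(U) = 1/(172 - 1) = 1/171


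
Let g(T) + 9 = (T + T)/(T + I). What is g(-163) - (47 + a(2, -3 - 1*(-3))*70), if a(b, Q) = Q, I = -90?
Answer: -13842/253 ≈ -54.711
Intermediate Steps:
g(T) = -9 + 2*T/(-90 + T) (g(T) = -9 + (T + T)/(T - 90) = -9 + (2*T)/(-90 + T) = -9 + 2*T/(-90 + T))
g(-163) - (47 + a(2, -3 - 1*(-3))*70) = (810 - 7*(-163))/(-90 - 163) - (47 + (-3 - 1*(-3))*70) = (810 + 1141)/(-253) - (47 + (-3 + 3)*70) = -1/253*1951 - (47 + 0*70) = -1951/253 - (47 + 0) = -1951/253 - 1*47 = -1951/253 - 47 = -13842/253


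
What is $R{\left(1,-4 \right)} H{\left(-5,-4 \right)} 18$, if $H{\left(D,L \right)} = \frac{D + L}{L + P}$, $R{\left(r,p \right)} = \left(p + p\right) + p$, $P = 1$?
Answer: $-648$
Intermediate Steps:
$R{\left(r,p \right)} = 3 p$ ($R{\left(r,p \right)} = 2 p + p = 3 p$)
$H{\left(D,L \right)} = \frac{D + L}{1 + L}$ ($H{\left(D,L \right)} = \frac{D + L}{L + 1} = \frac{D + L}{1 + L}$)
$R{\left(1,-4 \right)} H{\left(-5,-4 \right)} 18 = 3 \left(-4\right) \frac{-5 - 4}{1 - 4} \cdot 18 = - 12 \frac{1}{-3} \left(-9\right) 18 = - 12 \left(\left(- \frac{1}{3}\right) \left(-9\right)\right) 18 = \left(-12\right) 3 \cdot 18 = \left(-36\right) 18 = -648$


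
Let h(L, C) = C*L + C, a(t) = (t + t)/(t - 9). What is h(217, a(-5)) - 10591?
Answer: -73047/7 ≈ -10435.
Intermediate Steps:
a(t) = 2*t/(-9 + t) (a(t) = (2*t)/(-9 + t) = 2*t/(-9 + t))
h(L, C) = C + C*L
h(217, a(-5)) - 10591 = (2*(-5)/(-9 - 5))*(1 + 217) - 10591 = (2*(-5)/(-14))*218 - 10591 = (2*(-5)*(-1/14))*218 - 10591 = (5/7)*218 - 10591 = 1090/7 - 10591 = -73047/7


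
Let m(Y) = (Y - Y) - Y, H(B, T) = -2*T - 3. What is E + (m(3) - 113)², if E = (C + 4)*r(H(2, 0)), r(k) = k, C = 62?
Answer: 13258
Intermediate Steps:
H(B, T) = -3 - 2*T
m(Y) = -Y (m(Y) = 0 - Y = -Y)
E = -198 (E = (62 + 4)*(-3 - 2*0) = 66*(-3 + 0) = 66*(-3) = -198)
E + (m(3) - 113)² = -198 + (-1*3 - 113)² = -198 + (-3 - 113)² = -198 + (-116)² = -198 + 13456 = 13258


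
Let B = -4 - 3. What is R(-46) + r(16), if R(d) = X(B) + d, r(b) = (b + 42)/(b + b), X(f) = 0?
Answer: -707/16 ≈ -44.188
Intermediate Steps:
B = -7
r(b) = (42 + b)/(2*b) (r(b) = (42 + b)/((2*b)) = (42 + b)*(1/(2*b)) = (42 + b)/(2*b))
R(d) = d (R(d) = 0 + d = d)
R(-46) + r(16) = -46 + (½)*(42 + 16)/16 = -46 + (½)*(1/16)*58 = -46 + 29/16 = -707/16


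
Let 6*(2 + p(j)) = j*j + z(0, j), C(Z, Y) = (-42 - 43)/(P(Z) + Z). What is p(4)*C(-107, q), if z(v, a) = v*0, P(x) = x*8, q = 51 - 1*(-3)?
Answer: 170/2889 ≈ 0.058844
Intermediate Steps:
q = 54 (q = 51 + 3 = 54)
P(x) = 8*x
C(Z, Y) = -85/(9*Z) (C(Z, Y) = (-42 - 43)/(8*Z + Z) = -85*1/(9*Z) = -85/(9*Z))
z(v, a) = 0
p(j) = -2 + j²/6 (p(j) = -2 + (j*j + 0)/6 = -2 + (j² + 0)/6 = -2 + j²/6)
p(4)*C(-107, q) = (-2 + (⅙)*4²)*(-85/9/(-107)) = (-2 + (⅙)*16)*(-85/9*(-1/107)) = (-2 + 8/3)*(85/963) = (⅔)*(85/963) = 170/2889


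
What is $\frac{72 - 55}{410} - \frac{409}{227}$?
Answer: $- \frac{163831}{93070} \approx -1.7603$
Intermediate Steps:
$\frac{72 - 55}{410} - \frac{409}{227} = 17 \cdot \frac{1}{410} - \frac{409}{227} = \frac{17}{410} - \frac{409}{227} = - \frac{163831}{93070}$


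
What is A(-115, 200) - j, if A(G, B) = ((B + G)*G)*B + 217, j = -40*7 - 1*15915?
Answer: -1938588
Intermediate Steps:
j = -16195 (j = -280 - 15915 = -16195)
A(G, B) = 217 + B*G*(B + G) (A(G, B) = (G*(B + G))*B + 217 = B*G*(B + G) + 217 = 217 + B*G*(B + G))
A(-115, 200) - j = (217 + 200*(-115)² - 115*200²) - 1*(-16195) = (217 + 200*13225 - 115*40000) + 16195 = (217 + 2645000 - 4600000) + 16195 = -1954783 + 16195 = -1938588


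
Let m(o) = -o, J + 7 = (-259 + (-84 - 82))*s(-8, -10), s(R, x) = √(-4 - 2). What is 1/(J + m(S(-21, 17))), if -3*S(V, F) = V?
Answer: I/(-14*I + 425*√6) ≈ -1.2916e-5 + 0.00096041*I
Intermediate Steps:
s(R, x) = I*√6 (s(R, x) = √(-6) = I*√6)
S(V, F) = -V/3
J = -7 - 425*I*√6 (J = -7 + (-259 + (-84 - 82))*(I*√6) = -7 + (-259 - 166)*(I*√6) = -7 - 425*I*√6 ≈ -7.0 - 1041.0*I)
1/(J + m(S(-21, 17))) = 1/((-7 - 425*I*√6) - (-1)*(-21)/3) = 1/((-7 - 425*I*√6) - 1*7) = 1/((-7 - 425*I*√6) - 7) = 1/(-14 - 425*I*√6)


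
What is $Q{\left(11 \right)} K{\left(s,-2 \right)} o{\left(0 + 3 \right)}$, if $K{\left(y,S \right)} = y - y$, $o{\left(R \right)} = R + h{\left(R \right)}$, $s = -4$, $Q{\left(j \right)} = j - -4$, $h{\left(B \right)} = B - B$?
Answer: $0$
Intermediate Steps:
$h{\left(B \right)} = 0$
$Q{\left(j \right)} = 4 + j$ ($Q{\left(j \right)} = j + 4 = 4 + j$)
$o{\left(R \right)} = R$ ($o{\left(R \right)} = R + 0 = R$)
$K{\left(y,S \right)} = 0$
$Q{\left(11 \right)} K{\left(s,-2 \right)} o{\left(0 + 3 \right)} = \left(4 + 11\right) 0 \left(0 + 3\right) = 15 \cdot 0 \cdot 3 = 15 \cdot 0 = 0$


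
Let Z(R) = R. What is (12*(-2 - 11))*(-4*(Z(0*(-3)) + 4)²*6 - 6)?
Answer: 60840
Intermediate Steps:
(12*(-2 - 11))*(-4*(Z(0*(-3)) + 4)²*6 - 6) = (12*(-2 - 11))*(-4*(0*(-3) + 4)²*6 - 6) = (12*(-13))*(-4*(0 + 4)²*6 - 6) = -156*(-4*4²*6 - 6) = -156*(-64*6 - 6) = -156*(-4*96 - 6) = -156*(-384 - 6) = -156*(-390) = 60840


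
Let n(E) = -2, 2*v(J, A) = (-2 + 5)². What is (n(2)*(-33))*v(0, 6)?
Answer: 297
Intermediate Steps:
v(J, A) = 9/2 (v(J, A) = (-2 + 5)²/2 = (½)*3² = (½)*9 = 9/2)
(n(2)*(-33))*v(0, 6) = -2*(-33)*(9/2) = 66*(9/2) = 297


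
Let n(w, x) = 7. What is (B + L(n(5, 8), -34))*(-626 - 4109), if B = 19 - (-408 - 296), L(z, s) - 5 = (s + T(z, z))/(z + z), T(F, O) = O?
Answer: -48131275/14 ≈ -3.4379e+6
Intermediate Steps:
L(z, s) = 5 + (s + z)/(2*z) (L(z, s) = 5 + (s + z)/(z + z) = 5 + (s + z)/((2*z)) = 5 + (s + z)*(1/(2*z)) = 5 + (s + z)/(2*z))
B = 723 (B = 19 - 1*(-704) = 19 + 704 = 723)
(B + L(n(5, 8), -34))*(-626 - 4109) = (723 + (½)*(-34 + 11*7)/7)*(-626 - 4109) = (723 + (½)*(⅐)*(-34 + 77))*(-4735) = (723 + (½)*(⅐)*43)*(-4735) = (723 + 43/14)*(-4735) = (10165/14)*(-4735) = -48131275/14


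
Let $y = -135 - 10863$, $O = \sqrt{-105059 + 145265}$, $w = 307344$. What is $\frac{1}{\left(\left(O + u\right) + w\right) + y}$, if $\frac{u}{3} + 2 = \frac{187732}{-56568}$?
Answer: $\frac{6584985784478}{1951328233223099953} - \frac{22221796 \sqrt{40206}}{1951328233223099953} \approx 3.3723 \cdot 10^{-6}$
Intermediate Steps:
$u = - \frac{75217}{4714}$ ($u = -6 + 3 \frac{187732}{-56568} = -6 + 3 \cdot 187732 \left(- \frac{1}{56568}\right) = -6 + 3 \left(- \frac{46933}{14142}\right) = -6 - \frac{46933}{4714} = - \frac{75217}{4714} \approx -15.956$)
$O = \sqrt{40206} \approx 200.51$
$y = -10998$ ($y = -135 - 10863 = -10998$)
$\frac{1}{\left(\left(O + u\right) + w\right) + y} = \frac{1}{\left(\left(\sqrt{40206} - \frac{75217}{4714}\right) + 307344\right) - 10998} = \frac{1}{\left(\left(- \frac{75217}{4714} + \sqrt{40206}\right) + 307344\right) - 10998} = \frac{1}{\left(\frac{1448744399}{4714} + \sqrt{40206}\right) - 10998} = \frac{1}{\frac{1396899827}{4714} + \sqrt{40206}}$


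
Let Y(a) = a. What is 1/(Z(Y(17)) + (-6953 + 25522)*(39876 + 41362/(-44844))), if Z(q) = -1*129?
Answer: 22422/16602149891441 ≈ 1.3505e-9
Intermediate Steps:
Z(q) = -129
1/(Z(Y(17)) + (-6953 + 25522)*(39876 + 41362/(-44844))) = 1/(-129 + (-6953 + 25522)*(39876 + 41362/(-44844))) = 1/(-129 + 18569*(39876 + 41362*(-1/44844))) = 1/(-129 + 18569*(39876 - 20681/22422)) = 1/(-129 + 18569*(894078991/22422)) = 1/(-129 + 16602152783879/22422) = 1/(16602149891441/22422) = 22422/16602149891441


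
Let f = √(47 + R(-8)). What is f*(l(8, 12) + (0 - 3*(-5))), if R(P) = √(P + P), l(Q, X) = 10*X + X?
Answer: 147*√(47 + 4*I) ≈ 1008.7 + 42.846*I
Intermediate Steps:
l(Q, X) = 11*X
R(P) = √2*√P (R(P) = √(2*P) = √2*√P)
f = √(47 + 4*I) (f = √(47 + √2*√(-8)) = √(47 + √2*(2*I*√2)) = √(47 + 4*I) ≈ 6.8618 + 0.29147*I)
f*(l(8, 12) + (0 - 3*(-5))) = √(47 + 4*I)*(11*12 + (0 - 3*(-5))) = √(47 + 4*I)*(132 + (0 + 15)) = √(47 + 4*I)*(132 + 15) = √(47 + 4*I)*147 = 147*√(47 + 4*I)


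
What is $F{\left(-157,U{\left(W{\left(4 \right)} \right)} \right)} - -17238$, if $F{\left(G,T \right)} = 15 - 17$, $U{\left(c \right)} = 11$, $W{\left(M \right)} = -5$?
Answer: $17236$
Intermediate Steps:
$F{\left(G,T \right)} = -2$
$F{\left(-157,U{\left(W{\left(4 \right)} \right)} \right)} - -17238 = -2 - -17238 = -2 + 17238 = 17236$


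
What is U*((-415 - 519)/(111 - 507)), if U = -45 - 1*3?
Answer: -3736/33 ≈ -113.21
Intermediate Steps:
U = -48 (U = -45 - 3 = -48)
U*((-415 - 519)/(111 - 507)) = -48*(-415 - 519)/(111 - 507) = -(-44832)/(-396) = -(-44832)*(-1)/396 = -48*467/198 = -3736/33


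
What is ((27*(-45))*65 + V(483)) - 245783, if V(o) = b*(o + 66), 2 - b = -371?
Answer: -119981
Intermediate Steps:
b = 373 (b = 2 - 1*(-371) = 2 + 371 = 373)
V(o) = 24618 + 373*o (V(o) = 373*(o + 66) = 373*(66 + o) = 24618 + 373*o)
((27*(-45))*65 + V(483)) - 245783 = ((27*(-45))*65 + (24618 + 373*483)) - 245783 = (-1215*65 + (24618 + 180159)) - 245783 = (-78975 + 204777) - 245783 = 125802 - 245783 = -119981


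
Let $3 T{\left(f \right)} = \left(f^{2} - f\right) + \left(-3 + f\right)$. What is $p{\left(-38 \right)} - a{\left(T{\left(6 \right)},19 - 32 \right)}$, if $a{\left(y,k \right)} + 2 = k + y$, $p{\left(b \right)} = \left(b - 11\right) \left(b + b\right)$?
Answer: $3728$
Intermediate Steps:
$p{\left(b \right)} = 2 b \left(-11 + b\right)$ ($p{\left(b \right)} = \left(-11 + b\right) 2 b = 2 b \left(-11 + b\right)$)
$T{\left(f \right)} = -1 + \frac{f^{2}}{3}$ ($T{\left(f \right)} = \frac{\left(f^{2} - f\right) + \left(-3 + f\right)}{3} = \frac{-3 + f^{2}}{3} = -1 + \frac{f^{2}}{3}$)
$a{\left(y,k \right)} = -2 + k + y$ ($a{\left(y,k \right)} = -2 + \left(k + y\right) = -2 + k + y$)
$p{\left(-38 \right)} - a{\left(T{\left(6 \right)},19 - 32 \right)} = 2 \left(-38\right) \left(-11 - 38\right) - \left(-2 + \left(19 - 32\right) - \left(1 - \frac{6^{2}}{3}\right)\right) = 2 \left(-38\right) \left(-49\right) - \left(-2 - 13 + \left(-1 + \frac{1}{3} \cdot 36\right)\right) = 3724 - \left(-2 - 13 + \left(-1 + 12\right)\right) = 3724 - \left(-2 - 13 + 11\right) = 3724 - -4 = 3724 + 4 = 3728$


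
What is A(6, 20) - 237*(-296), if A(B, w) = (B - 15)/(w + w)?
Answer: 2806071/40 ≈ 70152.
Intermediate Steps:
A(B, w) = (-15 + B)/(2*w) (A(B, w) = (-15 + B)/((2*w)) = (-15 + B)*(1/(2*w)) = (-15 + B)/(2*w))
A(6, 20) - 237*(-296) = (1/2)*(-15 + 6)/20 - 237*(-296) = (1/2)*(1/20)*(-9) + 70152 = -9/40 + 70152 = 2806071/40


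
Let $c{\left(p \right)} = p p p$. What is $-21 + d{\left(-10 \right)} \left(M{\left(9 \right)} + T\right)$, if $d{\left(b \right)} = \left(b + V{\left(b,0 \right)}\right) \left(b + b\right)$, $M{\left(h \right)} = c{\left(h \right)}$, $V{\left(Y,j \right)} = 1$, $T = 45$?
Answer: $139299$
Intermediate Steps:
$c{\left(p \right)} = p^{3}$ ($c{\left(p \right)} = p^{2} p = p^{3}$)
$M{\left(h \right)} = h^{3}$
$d{\left(b \right)} = 2 b \left(1 + b\right)$ ($d{\left(b \right)} = \left(b + 1\right) \left(b + b\right) = \left(1 + b\right) 2 b = 2 b \left(1 + b\right)$)
$-21 + d{\left(-10 \right)} \left(M{\left(9 \right)} + T\right) = -21 + 2 \left(-10\right) \left(1 - 10\right) \left(9^{3} + 45\right) = -21 + 2 \left(-10\right) \left(-9\right) \left(729 + 45\right) = -21 + 180 \cdot 774 = -21 + 139320 = 139299$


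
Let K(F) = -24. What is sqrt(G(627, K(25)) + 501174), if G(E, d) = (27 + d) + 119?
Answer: 4*sqrt(31331) ≈ 708.02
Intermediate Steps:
G(E, d) = 146 + d
sqrt(G(627, K(25)) + 501174) = sqrt((146 - 24) + 501174) = sqrt(122 + 501174) = sqrt(501296) = 4*sqrt(31331)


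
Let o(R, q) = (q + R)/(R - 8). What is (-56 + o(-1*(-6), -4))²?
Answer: 3249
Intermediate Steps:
o(R, q) = (R + q)/(-8 + R)
(-56 + o(-1*(-6), -4))² = (-56 + (-1*(-6) - 4)/(-8 - 1*(-6)))² = (-56 + (6 - 4)/(-8 + 6))² = (-56 + 2/(-2))² = (-56 - ½*2)² = (-56 - 1)² = (-57)² = 3249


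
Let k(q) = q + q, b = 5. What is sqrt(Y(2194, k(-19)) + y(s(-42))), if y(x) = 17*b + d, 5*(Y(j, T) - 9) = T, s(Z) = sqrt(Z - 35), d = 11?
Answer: sqrt(2435)/5 ≈ 9.8691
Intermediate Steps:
k(q) = 2*q
s(Z) = sqrt(-35 + Z)
Y(j, T) = 9 + T/5
y(x) = 96 (y(x) = 17*5 + 11 = 85 + 11 = 96)
sqrt(Y(2194, k(-19)) + y(s(-42))) = sqrt((9 + (2*(-19))/5) + 96) = sqrt((9 + (1/5)*(-38)) + 96) = sqrt((9 - 38/5) + 96) = sqrt(7/5 + 96) = sqrt(487/5) = sqrt(2435)/5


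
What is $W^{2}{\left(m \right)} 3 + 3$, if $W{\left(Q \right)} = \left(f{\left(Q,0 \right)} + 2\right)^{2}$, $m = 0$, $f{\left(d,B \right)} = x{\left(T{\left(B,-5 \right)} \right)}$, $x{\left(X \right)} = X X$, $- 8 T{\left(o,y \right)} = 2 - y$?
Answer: $\frac{2994850371}{16777216} \approx 178.51$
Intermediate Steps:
$T{\left(o,y \right)} = - \frac{1}{4} + \frac{y}{8}$ ($T{\left(o,y \right)} = - \frac{2 - y}{8} = - \frac{1}{4} + \frac{y}{8}$)
$x{\left(X \right)} = X^{2}$
$f{\left(d,B \right)} = \frac{49}{64}$ ($f{\left(d,B \right)} = \left(- \frac{1}{4} + \frac{1}{8} \left(-5\right)\right)^{2} = \left(- \frac{1}{4} - \frac{5}{8}\right)^{2} = \left(- \frac{7}{8}\right)^{2} = \frac{49}{64}$)
$W{\left(Q \right)} = \frac{31329}{4096}$ ($W{\left(Q \right)} = \left(\frac{49}{64} + 2\right)^{2} = \left(\frac{177}{64}\right)^{2} = \frac{31329}{4096}$)
$W^{2}{\left(m \right)} 3 + 3 = \left(\frac{31329}{4096}\right)^{2} \cdot 3 + 3 = \frac{981506241}{16777216} \cdot 3 + 3 = \frac{2944518723}{16777216} + 3 = \frac{2994850371}{16777216}$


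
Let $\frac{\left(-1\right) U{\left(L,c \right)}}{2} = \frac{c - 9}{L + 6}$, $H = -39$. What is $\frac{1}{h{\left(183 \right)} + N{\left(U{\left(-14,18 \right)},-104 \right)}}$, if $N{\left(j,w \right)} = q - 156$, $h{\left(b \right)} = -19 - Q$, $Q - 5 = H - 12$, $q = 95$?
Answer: $- \frac{1}{34} \approx -0.029412$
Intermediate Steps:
$U{\left(L,c \right)} = - \frac{2 \left(-9 + c\right)}{6 + L}$ ($U{\left(L,c \right)} = - 2 \frac{c - 9}{L + 6} = - 2 \frac{-9 + c}{6 + L} = - \frac{2 \left(-9 + c\right)}{6 + L}$)
$Q = -46$ ($Q = 5 - 51 = -46$)
$h{\left(b \right)} = 27$ ($h{\left(b \right)} = -19 - -46 = -19 + 46 = 27$)
$N{\left(j,w \right)} = -61$ ($N{\left(j,w \right)} = 95 - 156 = -61$)
$\frac{1}{h{\left(183 \right)} + N{\left(U{\left(-14,18 \right)},-104 \right)}} = \frac{1}{27 - 61} = \frac{1}{-34} = - \frac{1}{34}$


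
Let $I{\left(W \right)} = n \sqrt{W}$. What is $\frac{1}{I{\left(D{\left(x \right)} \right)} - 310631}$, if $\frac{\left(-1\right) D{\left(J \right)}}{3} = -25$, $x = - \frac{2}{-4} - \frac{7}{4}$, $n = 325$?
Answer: $- \frac{310631}{96483696286} - \frac{1625 \sqrt{3}}{96483696286} \approx -3.2487 \cdot 10^{-6}$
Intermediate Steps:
$x = - \frac{5}{4}$ ($x = \left(-2\right) \left(- \frac{1}{4}\right) - \frac{7}{4} = \frac{1}{2} - \frac{7}{4} = - \frac{5}{4} \approx -1.25$)
$D{\left(J \right)} = 75$ ($D{\left(J \right)} = \left(-3\right) \left(-25\right) = 75$)
$I{\left(W \right)} = 325 \sqrt{W}$
$\frac{1}{I{\left(D{\left(x \right)} \right)} - 310631} = \frac{1}{325 \sqrt{75} - 310631} = \frac{1}{325 \cdot 5 \sqrt{3} - 310631} = \frac{1}{1625 \sqrt{3} - 310631} = \frac{1}{-310631 + 1625 \sqrt{3}}$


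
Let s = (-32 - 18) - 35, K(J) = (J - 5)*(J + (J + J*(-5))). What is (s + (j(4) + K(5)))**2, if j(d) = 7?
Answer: 6084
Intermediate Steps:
K(J) = -3*J*(-5 + J) (K(J) = (-5 + J)*(J + (J - 5*J)) = (-5 + J)*(J - 4*J) = (-5 + J)*(-3*J) = -3*J*(-5 + J))
s = -85 (s = -50 - 35 = -85)
(s + (j(4) + K(5)))**2 = (-85 + (7 + 3*5*(5 - 1*5)))**2 = (-85 + (7 + 3*5*(5 - 5)))**2 = (-85 + (7 + 3*5*0))**2 = (-85 + (7 + 0))**2 = (-85 + 7)**2 = (-78)**2 = 6084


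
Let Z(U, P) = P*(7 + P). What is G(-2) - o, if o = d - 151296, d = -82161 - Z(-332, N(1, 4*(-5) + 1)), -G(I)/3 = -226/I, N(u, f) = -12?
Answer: 233178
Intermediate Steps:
G(I) = 678/I (G(I) = -(-678)/I = 678/I)
d = -82221 (d = -82161 - (-12)*(7 - 12) = -82161 - (-12)*(-5) = -82161 - 1*60 = -82161 - 60 = -82221)
o = -233517 (o = -82221 - 151296 = -233517)
G(-2) - o = 678/(-2) - 1*(-233517) = 678*(-1/2) + 233517 = -339 + 233517 = 233178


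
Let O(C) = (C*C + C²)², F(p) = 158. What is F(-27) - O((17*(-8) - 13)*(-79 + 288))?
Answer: -3761752423362632486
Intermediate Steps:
O(C) = 4*C⁴ (O(C) = (C² + C²)² = (2*C²)² = 4*C⁴)
F(-27) - O((17*(-8) - 13)*(-79 + 288)) = 158 - 4*((17*(-8) - 13)*(-79 + 288))⁴ = 158 - 4*((-136 - 13)*209)⁴ = 158 - 4*(-149*209)⁴ = 158 - 4*(-31141)⁴ = 158 - 4*940438105840658161 = 158 - 1*3761752423362632644 = 158 - 3761752423362632644 = -3761752423362632486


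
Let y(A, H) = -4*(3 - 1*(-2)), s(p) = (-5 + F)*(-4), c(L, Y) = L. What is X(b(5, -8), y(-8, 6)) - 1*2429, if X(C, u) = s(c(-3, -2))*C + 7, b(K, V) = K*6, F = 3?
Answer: -2182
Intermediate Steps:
b(K, V) = 6*K
s(p) = 8 (s(p) = (-5 + 3)*(-4) = -2*(-4) = 8)
y(A, H) = -20 (y(A, H) = -4*(3 + 2) = -4*5 = -20)
X(C, u) = 7 + 8*C (X(C, u) = 8*C + 7 = 7 + 8*C)
X(b(5, -8), y(-8, 6)) - 1*2429 = (7 + 8*(6*5)) - 1*2429 = (7 + 8*30) - 2429 = (7 + 240) - 2429 = 247 - 2429 = -2182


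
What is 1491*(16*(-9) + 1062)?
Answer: 1368738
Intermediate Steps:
1491*(16*(-9) + 1062) = 1491*(-144 + 1062) = 1491*918 = 1368738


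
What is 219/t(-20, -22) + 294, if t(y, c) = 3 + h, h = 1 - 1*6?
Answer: 369/2 ≈ 184.50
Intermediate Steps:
h = -5 (h = 1 - 6 = -5)
t(y, c) = -2 (t(y, c) = 3 - 5 = -2)
219/t(-20, -22) + 294 = 219/(-2) + 294 = 219*(-½) + 294 = -219/2 + 294 = 369/2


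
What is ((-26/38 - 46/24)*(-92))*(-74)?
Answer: -1009286/57 ≈ -17707.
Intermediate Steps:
((-26/38 - 46/24)*(-92))*(-74) = ((-26*1/38 - 46*1/24)*(-92))*(-74) = ((-13/19 - 23/12)*(-92))*(-74) = -593/228*(-92)*(-74) = (13639/57)*(-74) = -1009286/57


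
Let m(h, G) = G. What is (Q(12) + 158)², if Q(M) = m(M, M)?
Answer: 28900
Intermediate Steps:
Q(M) = M
(Q(12) + 158)² = (12 + 158)² = 170² = 28900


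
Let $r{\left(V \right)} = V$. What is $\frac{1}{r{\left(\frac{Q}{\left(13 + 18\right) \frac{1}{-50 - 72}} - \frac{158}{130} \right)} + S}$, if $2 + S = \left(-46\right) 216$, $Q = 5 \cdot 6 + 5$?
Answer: $- \frac{2015}{20305069} \approx -9.9236 \cdot 10^{-5}$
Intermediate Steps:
$Q = 35$ ($Q = 30 + 5 = 35$)
$S = -9938$ ($S = -2 - 9936 = -9938$)
$\frac{1}{r{\left(\frac{Q}{\left(13 + 18\right) \frac{1}{-50 - 72}} - \frac{158}{130} \right)} + S} = \frac{1}{\left(\frac{35}{\left(13 + 18\right) \frac{1}{-50 - 72}} - \frac{158}{130}\right) - 9938} = \frac{1}{\left(\frac{35}{31 \frac{1}{-122}} - \frac{79}{65}\right) - 9938} = \frac{1}{\left(\frac{35}{31 \left(- \frac{1}{122}\right)} - \frac{79}{65}\right) - 9938} = \frac{1}{\left(\frac{35}{- \frac{31}{122}} - \frac{79}{65}\right) - 9938} = \frac{1}{\left(35 \left(- \frac{122}{31}\right) - \frac{79}{65}\right) - 9938} = \frac{1}{\left(- \frac{4270}{31} - \frac{79}{65}\right) - 9938} = \frac{1}{- \frac{279999}{2015} - 9938} = \frac{1}{- \frac{20305069}{2015}} = - \frac{2015}{20305069}$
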